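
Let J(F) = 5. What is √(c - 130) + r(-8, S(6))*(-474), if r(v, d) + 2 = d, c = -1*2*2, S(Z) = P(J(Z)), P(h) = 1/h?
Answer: 4266/5 + I*√134 ≈ 853.2 + 11.576*I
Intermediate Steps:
P(h) = 1/h
S(Z) = ⅕ (S(Z) = 1/5 = ⅕)
c = -4 (c = -2*2 = -4)
r(v, d) = -2 + d
√(c - 130) + r(-8, S(6))*(-474) = √(-4 - 130) + (-2 + ⅕)*(-474) = √(-134) - 9/5*(-474) = I*√134 + 4266/5 = 4266/5 + I*√134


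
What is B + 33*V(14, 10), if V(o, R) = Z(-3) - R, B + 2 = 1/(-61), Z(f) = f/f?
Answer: -18240/61 ≈ -299.02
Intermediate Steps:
Z(f) = 1
B = -123/61 (B = -2 + 1/(-61) = -2 - 1/61 = -123/61 ≈ -2.0164)
V(o, R) = 1 - R
B + 33*V(14, 10) = -123/61 + 33*(1 - 1*10) = -123/61 + 33*(1 - 10) = -123/61 + 33*(-9) = -123/61 - 297 = -18240/61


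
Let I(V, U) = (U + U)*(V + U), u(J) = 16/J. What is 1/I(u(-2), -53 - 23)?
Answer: 1/12768 ≈ 7.8321e-5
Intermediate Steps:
I(V, U) = 2*U*(U + V) (I(V, U) = (2*U)*(U + V) = 2*U*(U + V))
1/I(u(-2), -53 - 23) = 1/(2*(-53 - 23)*((-53 - 23) + 16/(-2))) = 1/(2*(-76)*(-76 + 16*(-½))) = 1/(2*(-76)*(-76 - 8)) = 1/(2*(-76)*(-84)) = 1/12768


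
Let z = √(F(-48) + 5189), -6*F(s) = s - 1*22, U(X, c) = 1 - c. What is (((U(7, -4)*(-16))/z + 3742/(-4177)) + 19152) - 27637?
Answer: -35445587/4177 - 40*√46806/7801 ≈ -8487.0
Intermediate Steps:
F(s) = 11/3 - s/6 (F(s) = -(s - 1*22)/6 = -(s - 22)/6 = -(-22 + s)/6 = 11/3 - s/6)
z = √46806/3 (z = √((11/3 - ⅙*(-48)) + 5189) = √((11/3 + 8) + 5189) = √(35/3 + 5189) = √(15602/3) = √46806/3 ≈ 72.116)
(((U(7, -4)*(-16))/z + 3742/(-4177)) + 19152) - 27637 = ((((1 - 1*(-4))*(-16))/((√46806/3)) + 3742/(-4177)) + 19152) - 27637 = ((((1 + 4)*(-16))*(√46806/15602) + 3742*(-1/4177)) + 19152) - 27637 = (((5*(-16))*(√46806/15602) - 3742/4177) + 19152) - 27637 = ((-40*√46806/7801 - 3742/4177) + 19152) - 27637 = ((-3742/4177 - 40*√46806/7801) + 19152) - 27637 = (79994162/4177 - 40*√46806/7801) - 27637 = -35445587/4177 - 40*√46806/7801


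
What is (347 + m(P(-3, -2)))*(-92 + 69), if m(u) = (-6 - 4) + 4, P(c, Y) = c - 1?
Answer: -7843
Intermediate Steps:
P(c, Y) = -1 + c
m(u) = -6 (m(u) = -10 + 4 = -6)
(347 + m(P(-3, -2)))*(-92 + 69) = (347 - 6)*(-92 + 69) = 341*(-23) = -7843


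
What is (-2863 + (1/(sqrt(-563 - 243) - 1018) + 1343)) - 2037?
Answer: -1844536214/518565 - I*sqrt(806)/1037130 ≈ -3557.0 - 2.7374e-5*I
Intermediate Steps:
(-2863 + (1/(sqrt(-563 - 243) - 1018) + 1343)) - 2037 = (-2863 + (1/(sqrt(-806) - 1018) + 1343)) - 2037 = (-2863 + (1/(I*sqrt(806) - 1018) + 1343)) - 2037 = (-2863 + (1/(-1018 + I*sqrt(806)) + 1343)) - 2037 = (-2863 + (1343 + 1/(-1018 + I*sqrt(806)))) - 2037 = (-1520 + 1/(-1018 + I*sqrt(806))) - 2037 = -3557 + 1/(-1018 + I*sqrt(806))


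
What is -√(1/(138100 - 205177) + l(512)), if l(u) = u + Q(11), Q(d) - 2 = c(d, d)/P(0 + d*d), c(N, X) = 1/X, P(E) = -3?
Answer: -2*√7772623522301/245949 ≈ -22.671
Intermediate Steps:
Q(d) = 2 - 1/(3*d) (Q(d) = 2 + 1/(d*(-3)) = 2 - ⅓/d = 2 - 1/(3*d))
l(u) = 65/33 + u (l(u) = u + (2 - ⅓/11) = u + (2 - ⅓*1/11) = u + (2 - 1/33) = u + 65/33 = 65/33 + u)
-√(1/(138100 - 205177) + l(512)) = -√(1/(138100 - 205177) + (65/33 + 512)) = -√(1/(-67077) + 16961/33) = -√(-1/67077 + 16961/33) = -√(379230988/737847) = -2*√7772623522301/245949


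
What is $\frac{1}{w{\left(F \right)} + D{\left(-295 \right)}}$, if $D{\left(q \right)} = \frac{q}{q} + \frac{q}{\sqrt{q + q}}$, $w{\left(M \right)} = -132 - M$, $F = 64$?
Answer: $- \frac{78}{15269} - \frac{i \sqrt{590}}{76345} \approx -0.0051084 - 0.00031816 i$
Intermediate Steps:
$D{\left(q \right)} = 1 + \frac{\sqrt{2} \sqrt{q}}{2}$ ($D{\left(q \right)} = 1 + \frac{q}{\sqrt{2 q}} = 1 + \frac{q}{\sqrt{2} \sqrt{q}} = 1 + q \frac{\sqrt{2}}{2 \sqrt{q}} = 1 + \frac{\sqrt{2} \sqrt{q}}{2}$)
$\frac{1}{w{\left(F \right)} + D{\left(-295 \right)}} = \frac{1}{\left(-132 - 64\right) + \left(1 + \frac{\sqrt{2} \sqrt{-295}}{2}\right)} = \frac{1}{\left(-132 - 64\right) + \left(1 + \frac{\sqrt{2} i \sqrt{295}}{2}\right)} = \frac{1}{-196 + \left(1 + \frac{i \sqrt{590}}{2}\right)} = \frac{1}{-195 + \frac{i \sqrt{590}}{2}}$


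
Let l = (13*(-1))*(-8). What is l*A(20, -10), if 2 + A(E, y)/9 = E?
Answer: 16848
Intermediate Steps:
A(E, y) = -18 + 9*E
l = 104 (l = -13*(-8) = 104)
l*A(20, -10) = 104*(-18 + 9*20) = 104*(-18 + 180) = 104*162 = 16848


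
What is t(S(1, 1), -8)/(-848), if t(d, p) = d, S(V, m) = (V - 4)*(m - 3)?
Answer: -3/424 ≈ -0.0070755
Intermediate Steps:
S(V, m) = (-4 + V)*(-3 + m)
t(S(1, 1), -8)/(-848) = (12 - 4*1 - 3*1 + 1*1)/(-848) = (12 - 4 - 3 + 1)*(-1/848) = 6*(-1/848) = -3/424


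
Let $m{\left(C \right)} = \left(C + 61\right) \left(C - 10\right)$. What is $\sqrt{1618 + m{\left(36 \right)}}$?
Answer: $6 \sqrt{115} \approx 64.343$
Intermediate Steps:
$m{\left(C \right)} = \left(-10 + C\right) \left(61 + C\right)$ ($m{\left(C \right)} = \left(61 + C\right) \left(-10 + C\right) = \left(-10 + C\right) \left(61 + C\right)$)
$\sqrt{1618 + m{\left(36 \right)}} = \sqrt{1618 + \left(-610 + 36^{2} + 51 \cdot 36\right)} = \sqrt{1618 + \left(-610 + 1296 + 1836\right)} = \sqrt{1618 + 2522} = \sqrt{4140} = 6 \sqrt{115}$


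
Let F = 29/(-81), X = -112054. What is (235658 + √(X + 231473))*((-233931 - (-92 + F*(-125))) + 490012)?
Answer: 4889052303304/81 + 20746388*√119419/81 ≈ 6.0447e+10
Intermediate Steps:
F = -29/81 (F = 29*(-1/81) = -29/81 ≈ -0.35802)
(235658 + √(X + 231473))*((-233931 - (-92 + F*(-125))) + 490012) = (235658 + √(-112054 + 231473))*((-233931 - (-92 - 29/81*(-125))) + 490012) = (235658 + √119419)*((-233931 - (-92 + 3625/81)) + 490012) = (235658 + √119419)*((-233931 - 1*(-3827/81)) + 490012) = (235658 + √119419)*((-233931 + 3827/81) + 490012) = (235658 + √119419)*(-18944584/81 + 490012) = (235658 + √119419)*(20746388/81) = 4889052303304/81 + 20746388*√119419/81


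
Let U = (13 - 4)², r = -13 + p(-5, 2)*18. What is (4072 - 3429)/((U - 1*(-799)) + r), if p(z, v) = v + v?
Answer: 643/939 ≈ 0.68477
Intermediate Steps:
p(z, v) = 2*v
r = 59 (r = -13 + (2*2)*18 = -13 + 4*18 = -13 + 72 = 59)
U = 81 (U = 9² = 81)
(4072 - 3429)/((U - 1*(-799)) + r) = (4072 - 3429)/((81 - 1*(-799)) + 59) = 643/((81 + 799) + 59) = 643/(880 + 59) = 643/939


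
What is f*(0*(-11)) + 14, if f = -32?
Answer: 14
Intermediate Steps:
f*(0*(-11)) + 14 = -0*(-11) + 14 = -32*0 + 14 = 0 + 14 = 14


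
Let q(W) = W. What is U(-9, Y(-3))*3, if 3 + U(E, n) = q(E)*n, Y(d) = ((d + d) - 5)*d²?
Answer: 2664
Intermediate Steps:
Y(d) = d²*(-5 + 2*d) (Y(d) = (2*d - 5)*d² = (-5 + 2*d)*d² = d²*(-5 + 2*d))
U(E, n) = -3 + E*n
U(-9, Y(-3))*3 = (-3 - 9*(-3)²*(-5 + 2*(-3)))*3 = (-3 - 81*(-5 - 6))*3 = (-3 - 81*(-11))*3 = (-3 - 9*(-99))*3 = (-3 + 891)*3 = 888*3 = 2664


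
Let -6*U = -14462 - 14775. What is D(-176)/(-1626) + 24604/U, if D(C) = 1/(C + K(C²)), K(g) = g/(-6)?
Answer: 98575042505/19522831328 ≈ 5.0492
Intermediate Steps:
K(g) = -g/6 (K(g) = g*(-⅙) = -g/6)
U = 29237/6 (U = -(-14462 - 14775)/6 = -⅙*(-29237) = 29237/6 ≈ 4872.8)
D(C) = 1/(C - C²/6)
D(-176)/(-1626) + 24604/U = -6/(-176*(-6 - 176))/(-1626) + 24604/(29237/6) = -6*(-1/176)/(-182)*(-1/1626) + 24604*(6/29237) = -6*(-1/176)*(-1/182)*(-1/1626) + 147624/29237 = -3/16016*(-1/1626) + 147624/29237 = 1/8680672 + 147624/29237 = 98575042505/19522831328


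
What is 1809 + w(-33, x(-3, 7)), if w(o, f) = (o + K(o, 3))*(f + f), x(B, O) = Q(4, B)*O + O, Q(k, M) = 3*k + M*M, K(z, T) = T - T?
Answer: -8355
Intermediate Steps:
K(z, T) = 0
Q(k, M) = M**2 + 3*k (Q(k, M) = 3*k + M**2 = M**2 + 3*k)
x(B, O) = O + O*(12 + B**2) (x(B, O) = (B**2 + 3*4)*O + O = (B**2 + 12)*O + O = (12 + B**2)*O + O = O*(12 + B**2) + O = O + O*(12 + B**2))
w(o, f) = 2*f*o (w(o, f) = (o + 0)*(f + f) = o*(2*f) = 2*f*o)
1809 + w(-33, x(-3, 7)) = 1809 + 2*(7*(13 + (-3)**2))*(-33) = 1809 + 2*(7*(13 + 9))*(-33) = 1809 + 2*(7*22)*(-33) = 1809 + 2*154*(-33) = 1809 - 10164 = -8355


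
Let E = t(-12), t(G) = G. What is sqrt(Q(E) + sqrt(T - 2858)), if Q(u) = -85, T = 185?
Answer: sqrt(-85 + 9*I*sqrt(33)) ≈ 2.6915 + 9.6044*I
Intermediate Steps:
E = -12
sqrt(Q(E) + sqrt(T - 2858)) = sqrt(-85 + sqrt(185 - 2858)) = sqrt(-85 + sqrt(-2673)) = sqrt(-85 + 9*I*sqrt(33))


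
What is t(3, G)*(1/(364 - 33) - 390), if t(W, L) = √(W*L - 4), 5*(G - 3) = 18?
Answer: -129089*√395/1655 ≈ -1550.2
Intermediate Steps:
G = 33/5 (G = 3 + (⅕)*18 = 3 + 18/5 = 33/5 ≈ 6.6000)
t(W, L) = √(-4 + L*W) (t(W, L) = √(L*W - 4) = √(-4 + L*W))
t(3, G)*(1/(364 - 33) - 390) = √(-4 + (33/5)*3)*(1/(364 - 33) - 390) = √(-4 + 99/5)*(1/331 - 390) = √(79/5)*(1/331 - 390) = (√395/5)*(-129089/331) = -129089*√395/1655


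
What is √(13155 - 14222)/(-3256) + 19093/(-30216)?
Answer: -19093/30216 - I*√1067/3256 ≈ -0.63188 - 0.010032*I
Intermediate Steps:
√(13155 - 14222)/(-3256) + 19093/(-30216) = √(-1067)*(-1/3256) + 19093*(-1/30216) = (I*√1067)*(-1/3256) - 19093/30216 = -I*√1067/3256 - 19093/30216 = -19093/30216 - I*√1067/3256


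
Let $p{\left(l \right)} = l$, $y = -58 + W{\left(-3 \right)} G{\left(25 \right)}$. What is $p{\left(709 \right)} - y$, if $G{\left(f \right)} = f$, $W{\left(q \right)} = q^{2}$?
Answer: $542$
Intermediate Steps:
$y = 167$ ($y = -58 + \left(-3\right)^{2} \cdot 25 = -58 + 9 \cdot 25 = -58 + 225 = 167$)
$p{\left(709 \right)} - y = 709 - 167 = 542$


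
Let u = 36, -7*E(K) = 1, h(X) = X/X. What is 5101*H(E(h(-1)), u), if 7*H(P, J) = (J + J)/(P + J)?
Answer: 367272/251 ≈ 1463.2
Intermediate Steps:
h(X) = 1
E(K) = -1/7 (E(K) = -1/7*1 = -1/7)
H(P, J) = 2*J/(7*(J + P)) (H(P, J) = ((J + J)/(P + J))/7 = ((2*J)/(J + P))/7 = (2*J/(J + P))/7 = 2*J/(7*(J + P)))
5101*H(E(h(-1)), u) = 5101*((2/7)*36/(36 - 1/7)) = 5101*((2/7)*36/(251/7)) = 5101*((2/7)*36*(7/251)) = 5101*(72/251) = 367272/251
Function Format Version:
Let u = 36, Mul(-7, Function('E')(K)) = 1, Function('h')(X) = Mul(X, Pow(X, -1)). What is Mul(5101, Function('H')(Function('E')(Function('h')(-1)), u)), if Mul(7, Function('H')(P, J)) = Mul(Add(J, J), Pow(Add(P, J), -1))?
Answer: Rational(367272, 251) ≈ 1463.2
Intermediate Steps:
Function('h')(X) = 1
Function('E')(K) = Rational(-1, 7) (Function('E')(K) = Mul(Rational(-1, 7), 1) = Rational(-1, 7))
Function('H')(P, J) = Mul(Rational(2, 7), J, Pow(Add(J, P), -1)) (Function('H')(P, J) = Mul(Rational(1, 7), Mul(Add(J, J), Pow(Add(P, J), -1))) = Mul(Rational(1, 7), Mul(Mul(2, J), Pow(Add(J, P), -1))) = Mul(Rational(1, 7), Mul(2, J, Pow(Add(J, P), -1))) = Mul(Rational(2, 7), J, Pow(Add(J, P), -1)))
Mul(5101, Function('H')(Function('E')(Function('h')(-1)), u)) = Mul(5101, Mul(Rational(2, 7), 36, Pow(Add(36, Rational(-1, 7)), -1))) = Mul(5101, Mul(Rational(2, 7), 36, Pow(Rational(251, 7), -1))) = Mul(5101, Mul(Rational(2, 7), 36, Rational(7, 251))) = Mul(5101, Rational(72, 251)) = Rational(367272, 251)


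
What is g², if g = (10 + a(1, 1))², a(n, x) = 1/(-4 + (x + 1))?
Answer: 130321/16 ≈ 8145.1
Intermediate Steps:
a(n, x) = 1/(-3 + x) (a(n, x) = 1/(-4 + (1 + x)) = 1/(-3 + x))
g = 361/4 (g = (10 + 1/(-3 + 1))² = (10 + 1/(-2))² = (10 - ½)² = (19/2)² = 361/4 ≈ 90.250)
g² = (361/4)² = 130321/16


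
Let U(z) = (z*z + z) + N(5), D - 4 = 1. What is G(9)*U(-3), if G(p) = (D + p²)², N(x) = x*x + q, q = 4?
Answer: 258860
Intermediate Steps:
D = 5 (D = 4 + 1 = 5)
N(x) = 4 + x² (N(x) = x*x + 4 = x² + 4 = 4 + x²)
G(p) = (5 + p²)²
U(z) = 29 + z + z² (U(z) = (z*z + z) + (4 + 5²) = (z² + z) + (4 + 25) = (z + z²) + 29 = 29 + z + z²)
G(9)*U(-3) = (5 + 9²)²*(29 - 3 + (-3)²) = (5 + 81)²*(29 - 3 + 9) = 86²*35 = 7396*35 = 258860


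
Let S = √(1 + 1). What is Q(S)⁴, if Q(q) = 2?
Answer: 16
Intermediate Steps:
S = √2 ≈ 1.4142
Q(S)⁴ = 2⁴ = 16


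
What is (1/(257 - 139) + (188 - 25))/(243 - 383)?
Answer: -3847/3304 ≈ -1.1643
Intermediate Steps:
(1/(257 - 139) + (188 - 25))/(243 - 383) = (1/118 + 163)/(-140) = (1/118 + 163)*(-1/140) = (19235/118)*(-1/140) = -3847/3304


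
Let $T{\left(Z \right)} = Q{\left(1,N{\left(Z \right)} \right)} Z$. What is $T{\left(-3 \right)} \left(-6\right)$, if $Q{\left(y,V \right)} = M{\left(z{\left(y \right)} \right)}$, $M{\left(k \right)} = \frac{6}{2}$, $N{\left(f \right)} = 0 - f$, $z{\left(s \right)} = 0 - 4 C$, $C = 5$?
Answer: $54$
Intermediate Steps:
$z{\left(s \right)} = -20$ ($z{\left(s \right)} = 0 - 20 = -20$)
$N{\left(f \right)} = - f$
$M{\left(k \right)} = 3$ ($M{\left(k \right)} = 6 \cdot \frac{1}{2} = 3$)
$Q{\left(y,V \right)} = 3$
$T{\left(Z \right)} = 3 Z$
$T{\left(-3 \right)} \left(-6\right) = 3 \left(-3\right) \left(-6\right) = \left(-9\right) \left(-6\right) = 54$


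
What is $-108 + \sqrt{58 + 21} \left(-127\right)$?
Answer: $-108 - 127 \sqrt{79} \approx -1236.8$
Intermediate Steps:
$-108 + \sqrt{58 + 21} \left(-127\right) = -108 + \sqrt{79} \left(-127\right) = -108 - 127 \sqrt{79}$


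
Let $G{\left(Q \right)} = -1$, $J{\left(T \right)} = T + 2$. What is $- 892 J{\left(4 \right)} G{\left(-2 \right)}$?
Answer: $5352$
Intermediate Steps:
$J{\left(T \right)} = 2 + T$
$- 892 J{\left(4 \right)} G{\left(-2 \right)} = - 892 \left(2 + 4\right) \left(-1\right) = \left(-892\right) 6 \left(-1\right) = \left(-5352\right) \left(-1\right) = 5352$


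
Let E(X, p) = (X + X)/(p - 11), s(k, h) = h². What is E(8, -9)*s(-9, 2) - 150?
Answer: -766/5 ≈ -153.20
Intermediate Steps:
E(X, p) = 2*X/(-11 + p) (E(X, p) = (2*X)/(-11 + p) = 2*X/(-11 + p))
E(8, -9)*s(-9, 2) - 150 = (2*8/(-11 - 9))*2² - 150 = (2*8/(-20))*4 - 150 = (2*8*(-1/20))*4 - 150 = -⅘*4 - 150 = -16/5 - 150 = -766/5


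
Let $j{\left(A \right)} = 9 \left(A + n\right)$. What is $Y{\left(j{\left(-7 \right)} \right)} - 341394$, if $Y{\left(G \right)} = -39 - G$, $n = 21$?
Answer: $-341559$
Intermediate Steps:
$j{\left(A \right)} = 189 + 9 A$ ($j{\left(A \right)} = 9 \left(A + 21\right) = 9 \left(21 + A\right) = 189 + 9 A$)
$Y{\left(j{\left(-7 \right)} \right)} - 341394 = \left(-39 - \left(189 + 9 \left(-7\right)\right)\right) - 341394 = \left(-39 - \left(189 - 63\right)\right) - 341394 = \left(-39 - 126\right) - 341394 = -165 - 341394 = -341559$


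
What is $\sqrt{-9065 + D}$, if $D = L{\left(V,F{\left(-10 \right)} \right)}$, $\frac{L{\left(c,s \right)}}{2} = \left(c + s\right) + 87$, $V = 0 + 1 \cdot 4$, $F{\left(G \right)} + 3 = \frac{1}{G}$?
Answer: $\frac{i \sqrt{222230}}{5} \approx 94.283 i$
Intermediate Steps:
$F{\left(G \right)} = -3 + \frac{1}{G}$
$V = 4$ ($V = 0 + 4 = 4$)
$L{\left(c,s \right)} = 174 + 2 c + 2 s$ ($L{\left(c,s \right)} = 2 \left(\left(c + s\right) + 87\right) = 2 \left(87 + c + s\right) = 174 + 2 c + 2 s$)
$D = \frac{879}{5}$ ($D = 174 + 2 \cdot 4 + 2 \left(-3 + \frac{1}{-10}\right) = 174 + 8 + 2 \left(-3 - \frac{1}{10}\right) = 174 + 8 + 2 \left(- \frac{31}{10}\right) = 174 + 8 - \frac{31}{5} = \frac{879}{5} \approx 175.8$)
$\sqrt{-9065 + D} = \sqrt{-9065 + \frac{879}{5}} = \sqrt{- \frac{44446}{5}} = \frac{i \sqrt{222230}}{5}$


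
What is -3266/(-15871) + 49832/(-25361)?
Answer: -708054646/402504431 ≈ -1.7591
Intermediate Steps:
-3266/(-15871) + 49832/(-25361) = -3266*(-1/15871) + 49832*(-1/25361) = 3266/15871 - 49832/25361 = -708054646/402504431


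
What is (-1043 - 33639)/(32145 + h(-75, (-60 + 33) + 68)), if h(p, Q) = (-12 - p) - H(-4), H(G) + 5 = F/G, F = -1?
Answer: -138728/128851 ≈ -1.0767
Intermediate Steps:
H(G) = -5 - 1/G
h(p, Q) = -29/4 - p (h(p, Q) = (-12 - p) - (-5 - 1/(-4)) = (-12 - p) - (-5 - 1*(-¼)) = (-12 - p) - (-5 + ¼) = (-12 - p) - 1*(-19/4) = (-12 - p) + 19/4 = -29/4 - p)
(-1043 - 33639)/(32145 + h(-75, (-60 + 33) + 68)) = (-1043 - 33639)/(32145 + (-29/4 - 1*(-75))) = -34682/(32145 + (-29/4 + 75)) = -34682/(32145 + 271/4) = -34682/128851/4 = -34682*4/128851 = -138728/128851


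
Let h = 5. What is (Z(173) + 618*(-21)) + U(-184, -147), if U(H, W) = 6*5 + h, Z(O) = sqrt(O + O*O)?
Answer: -12943 + sqrt(30102) ≈ -12770.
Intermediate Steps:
Z(O) = sqrt(O + O**2)
U(H, W) = 35 (U(H, W) = 6*5 + 5 = 30 + 5 = 35)
(Z(173) + 618*(-21)) + U(-184, -147) = (sqrt(173*(1 + 173)) + 618*(-21)) + 35 = (sqrt(173*174) - 12978) + 35 = (sqrt(30102) - 12978) + 35 = (-12978 + sqrt(30102)) + 35 = -12943 + sqrt(30102)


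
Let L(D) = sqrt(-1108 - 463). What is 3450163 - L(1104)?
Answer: 3450163 - I*sqrt(1571) ≈ 3.4502e+6 - 39.636*I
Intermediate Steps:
L(D) = I*sqrt(1571) (L(D) = sqrt(-1571) = I*sqrt(1571))
3450163 - L(1104) = 3450163 - I*sqrt(1571)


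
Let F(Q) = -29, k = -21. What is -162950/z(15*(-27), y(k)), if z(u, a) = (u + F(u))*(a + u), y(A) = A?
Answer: -81475/92442 ≈ -0.88136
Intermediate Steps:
z(u, a) = (-29 + u)*(a + u) (z(u, a) = (u - 29)*(a + u) = (-29 + u)*(a + u))
-162950/z(15*(-27), y(k)) = -162950/((15*(-27))² - 29*(-21) - 435*(-27) - 315*(-27)) = -162950/((-405)² + 609 - 29*(-405) - 21*(-405)) = -162950/(164025 + 609 + 11745 + 8505) = -162950/184884 = -162950*1/184884 = -81475/92442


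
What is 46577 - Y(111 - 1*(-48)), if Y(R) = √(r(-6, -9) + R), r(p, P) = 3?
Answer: 46577 - 9*√2 ≈ 46564.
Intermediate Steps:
Y(R) = √(3 + R)
46577 - Y(111 - 1*(-48)) = 46577 - √(3 + (111 - 1*(-48))) = 46577 - √(3 + (111 + 48)) = 46577 - √(3 + 159) = 46577 - √162 = 46577 - 9*√2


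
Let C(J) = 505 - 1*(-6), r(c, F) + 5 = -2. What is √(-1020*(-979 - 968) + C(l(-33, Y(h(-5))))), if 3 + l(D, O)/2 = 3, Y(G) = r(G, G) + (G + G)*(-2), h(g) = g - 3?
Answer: √1986451 ≈ 1409.4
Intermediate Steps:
r(c, F) = -7 (r(c, F) = -5 - 2 = -7)
h(g) = -3 + g
Y(G) = -7 - 4*G (Y(G) = -7 + (G + G)*(-2) = -7 + (2*G)*(-2) = -7 - 4*G)
l(D, O) = 0 (l(D, O) = -6 + 2*3 = -6 + 6 = 0)
C(J) = 511 (C(J) = 505 + 6 = 511)
√(-1020*(-979 - 968) + C(l(-33, Y(h(-5))))) = √(-1020*(-979 - 968) + 511) = √(-1020*(-1947) + 511) = √(1985940 + 511) = √1986451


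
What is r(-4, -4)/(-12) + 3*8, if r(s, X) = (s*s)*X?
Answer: 88/3 ≈ 29.333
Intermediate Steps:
r(s, X) = X*s**2 (r(s, X) = s**2*X = X*s**2)
r(-4, -4)/(-12) + 3*8 = -4*(-4)**2/(-12) + 3*8 = -4*16*(-1/12) + 24 = -64*(-1/12) + 24 = 16/3 + 24 = 88/3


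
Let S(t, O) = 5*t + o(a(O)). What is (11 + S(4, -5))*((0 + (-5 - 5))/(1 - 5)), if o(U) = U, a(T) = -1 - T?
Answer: 175/2 ≈ 87.500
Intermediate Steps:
S(t, O) = -1 - O + 5*t (S(t, O) = 5*t + (-1 - O) = -1 - O + 5*t)
(11 + S(4, -5))*((0 + (-5 - 5))/(1 - 5)) = (11 + (-1 - 1*(-5) + 5*4))*((0 + (-5 - 5))/(1 - 5)) = (11 + (-1 + 5 + 20))*((0 - 10)/(-4)) = (11 + 24)*(-10*(-¼)) = 35*(5/2) = 175/2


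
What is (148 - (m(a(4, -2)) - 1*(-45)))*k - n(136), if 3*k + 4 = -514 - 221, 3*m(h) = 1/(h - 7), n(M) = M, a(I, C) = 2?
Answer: -1148614/45 ≈ -25525.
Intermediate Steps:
m(h) = 1/(3*(-7 + h)) (m(h) = 1/(3*(h - 7)) = 1/(3*(-7 + h)))
k = -739/3 (k = -4/3 + (-514 - 221)/3 = -4/3 + (1/3)*(-735) = -4/3 - 245 = -739/3 ≈ -246.33)
(148 - (m(a(4, -2)) - 1*(-45)))*k - n(136) = (148 - (1/(3*(-7 + 2)) - 1*(-45)))*(-739/3) - 1*136 = (148 - ((1/3)/(-5) + 45))*(-739/3) - 136 = (148 - ((1/3)*(-1/5) + 45))*(-739/3) - 136 = (148 - (-1/15 + 45))*(-739/3) - 136 = (148 - 1*674/15)*(-739/3) - 136 = (148 - 674/15)*(-739/3) - 136 = (1546/15)*(-739/3) - 136 = -1142494/45 - 136 = -1148614/45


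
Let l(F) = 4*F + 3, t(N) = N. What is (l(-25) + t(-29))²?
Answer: 15876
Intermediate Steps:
l(F) = 3 + 4*F
(l(-25) + t(-29))² = ((3 + 4*(-25)) - 29)² = ((3 - 100) - 29)² = (-97 - 29)² = (-126)² = 15876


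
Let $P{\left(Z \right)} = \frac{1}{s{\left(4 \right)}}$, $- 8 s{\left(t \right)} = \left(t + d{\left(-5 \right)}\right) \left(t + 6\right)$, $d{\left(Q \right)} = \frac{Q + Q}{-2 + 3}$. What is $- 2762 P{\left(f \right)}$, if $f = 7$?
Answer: $- \frac{5524}{15} \approx -368.27$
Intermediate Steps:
$d{\left(Q \right)} = 2 Q$ ($d{\left(Q \right)} = \frac{2 Q}{1} = 2 Q 1 = 2 Q$)
$s{\left(t \right)} = - \frac{\left(-10 + t\right) \left(6 + t\right)}{8}$ ($s{\left(t \right)} = - \frac{\left(t + 2 \left(-5\right)\right) \left(t + 6\right)}{8} = - \frac{\left(t - 10\right) \left(6 + t\right)}{8} = - \frac{\left(-10 + t\right) \left(6 + t\right)}{8}$)
$P{\left(Z \right)} = \frac{2}{15}$ ($P{\left(Z \right)} = \frac{1}{\frac{15}{2} + \frac{1}{2} \cdot 4 - \frac{4^{2}}{8}} = \frac{1}{\frac{15}{2} + 2 - 2} = \frac{1}{\frac{15}{2}} = \frac{2}{15}$)
$- 2762 P{\left(f \right)} = \left(-2762\right) \frac{2}{15} = - \frac{5524}{15}$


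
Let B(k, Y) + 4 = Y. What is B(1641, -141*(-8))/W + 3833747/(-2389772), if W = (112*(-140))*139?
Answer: -74628699689/46504963120 ≈ -1.6047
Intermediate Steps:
B(k, Y) = -4 + Y
W = -2179520 (W = -15680*139 = -2179520)
B(1641, -141*(-8))/W + 3833747/(-2389772) = (-4 - 141*(-8))/(-2179520) + 3833747/(-2389772) = (-4 + 1128)*(-1/2179520) + 3833747*(-1/2389772) = 1124*(-1/2179520) - 3833747/2389772 = -281/544880 - 3833747/2389772 = -74628699689/46504963120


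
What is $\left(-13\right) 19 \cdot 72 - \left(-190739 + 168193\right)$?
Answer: $4762$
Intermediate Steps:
$\left(-13\right) 19 \cdot 72 - \left(-190739 + 168193\right) = \left(-247\right) 72 - -22546 = -17784 + 22546 = 4762$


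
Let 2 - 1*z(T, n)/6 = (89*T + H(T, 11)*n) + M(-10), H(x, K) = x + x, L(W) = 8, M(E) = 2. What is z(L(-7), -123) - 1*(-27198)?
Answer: 34734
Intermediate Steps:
H(x, K) = 2*x
z(T, n) = -534*T - 12*T*n (z(T, n) = 12 - 6*((89*T + (2*T)*n) + 2) = 12 - 6*((89*T + 2*T*n) + 2) = 12 - 6*(2 + 89*T + 2*T*n) = 12 + (-12 - 534*T - 12*T*n) = -534*T - 12*T*n)
z(L(-7), -123) - 1*(-27198) = 6*8*(-89 - 2*(-123)) - 1*(-27198) = 6*8*(-89 + 246) + 27198 = 6*8*157 + 27198 = 7536 + 27198 = 34734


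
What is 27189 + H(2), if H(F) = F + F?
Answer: 27193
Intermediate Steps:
H(F) = 2*F
27189 + H(2) = 27189 + 2*2 = 27189 + 4 = 27193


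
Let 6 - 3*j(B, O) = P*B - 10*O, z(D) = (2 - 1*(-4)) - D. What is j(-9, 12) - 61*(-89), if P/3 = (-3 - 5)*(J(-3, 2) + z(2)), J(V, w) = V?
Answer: 5399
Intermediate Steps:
z(D) = 6 - D (z(D) = (2 + 4) - D = 6 - D)
P = -24 (P = 3*((-3 - 5)*(-3 + (6 - 1*2))) = 3*(-8*(-3 + (6 - 2))) = 3*(-8*(-3 + 4)) = 3*(-8*1) = 3*(-8) = -24)
j(B, O) = 2 + 8*B + 10*O/3 (j(B, O) = 2 - (-24*B - 10*O)/3 = 2 + (8*B + 10*O/3) = 2 + 8*B + 10*O/3)
j(-9, 12) - 61*(-89) = (2 + 8*(-9) + (10/3)*12) - 61*(-89) = (2 - 72 + 40) + 5429 = -30 + 5429 = 5399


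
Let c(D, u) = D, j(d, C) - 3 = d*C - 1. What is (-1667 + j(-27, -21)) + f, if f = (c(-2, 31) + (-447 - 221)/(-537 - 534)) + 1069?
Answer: -32533/1071 ≈ -30.376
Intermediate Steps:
j(d, C) = 2 + C*d (j(d, C) = 3 + (d*C - 1) = 3 + (C*d - 1) = 3 + (-1 + C*d) = 2 + C*d)
f = 1143425/1071 (f = (-2 + (-447 - 221)/(-537 - 534)) + 1069 = (-2 - 668/(-1071)) + 1069 = (-2 - 668*(-1/1071)) + 1069 = (-2 + 668/1071) + 1069 = -1474/1071 + 1069 = 1143425/1071 ≈ 1067.6)
(-1667 + j(-27, -21)) + f = (-1667 + (2 - 21*(-27))) + 1143425/1071 = (-1667 + (2 + 567)) + 1143425/1071 = (-1667 + 569) + 1143425/1071 = -1098 + 1143425/1071 = -32533/1071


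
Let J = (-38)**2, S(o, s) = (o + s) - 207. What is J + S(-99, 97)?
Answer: 1235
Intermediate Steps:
S(o, s) = -207 + o + s
J = 1444
J + S(-99, 97) = 1444 + (-207 - 99 + 97) = 1444 - 209 = 1235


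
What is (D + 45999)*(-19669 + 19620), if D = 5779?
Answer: -2537122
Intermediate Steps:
(D + 45999)*(-19669 + 19620) = (5779 + 45999)*(-19669 + 19620) = 51778*(-49) = -2537122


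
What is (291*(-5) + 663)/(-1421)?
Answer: 792/1421 ≈ 0.55735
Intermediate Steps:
(291*(-5) + 663)/(-1421) = -(-1455 + 663)/1421 = -1/1421*(-792) = 792/1421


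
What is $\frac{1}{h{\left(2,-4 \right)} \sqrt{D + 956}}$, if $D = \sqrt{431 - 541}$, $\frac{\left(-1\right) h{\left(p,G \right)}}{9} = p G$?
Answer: $\frac{1}{72 \sqrt{956 + i \sqrt{110}}} \approx 0.00044918 - 2.4639 \cdot 10^{-6} i$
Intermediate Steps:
$h{\left(p,G \right)} = - 9 G p$ ($h{\left(p,G \right)} = - 9 p G = - 9 G p$)
$D = i \sqrt{110}$ ($D = \sqrt{-110} = i \sqrt{110} \approx 10.488 i$)
$\frac{1}{h{\left(2,-4 \right)} \sqrt{D + 956}} = \frac{1}{\left(-9\right) \left(-4\right) 2 \sqrt{i \sqrt{110} + 956}} = \frac{1}{72 \sqrt{956 + i \sqrt{110}}}$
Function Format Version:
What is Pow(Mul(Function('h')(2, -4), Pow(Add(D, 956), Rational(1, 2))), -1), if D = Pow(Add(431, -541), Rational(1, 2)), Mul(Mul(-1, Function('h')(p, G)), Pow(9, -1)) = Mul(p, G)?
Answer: Mul(Rational(1, 72), Pow(Add(956, Mul(I, Pow(110, Rational(1, 2)))), Rational(-1, 2))) ≈ Add(0.00044918, Mul(-2.4639e-6, I))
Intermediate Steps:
Function('h')(p, G) = Mul(-9, G, p) (Function('h')(p, G) = Mul(-9, Mul(p, G)) = Mul(-9, Mul(G, p)) = Mul(-9, G, p))
D = Mul(I, Pow(110, Rational(1, 2))) (D = Pow(-110, Rational(1, 2)) = Mul(I, Pow(110, Rational(1, 2))) ≈ Mul(10.488, I))
Pow(Mul(Function('h')(2, -4), Pow(Add(D, 956), Rational(1, 2))), -1) = Pow(Mul(Mul(-9, -4, 2), Pow(Add(Mul(I, Pow(110, Rational(1, 2))), 956), Rational(1, 2))), -1) = Pow(Mul(72, Pow(Add(956, Mul(I, Pow(110, Rational(1, 2)))), Rational(1, 2))), -1) = Mul(Rational(1, 72), Pow(Add(956, Mul(I, Pow(110, Rational(1, 2)))), Rational(-1, 2)))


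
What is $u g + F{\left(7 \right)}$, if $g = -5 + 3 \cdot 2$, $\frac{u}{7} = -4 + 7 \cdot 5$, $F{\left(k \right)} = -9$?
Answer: $208$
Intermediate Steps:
$u = 217$ ($u = 7 \left(-4 + 7 \cdot 5\right) = 7 \left(-4 + 35\right) = 7 \cdot 31 = 217$)
$g = 1$ ($g = -5 + 6 = 1$)
$u g + F{\left(7 \right)} = 217 \cdot 1 - 9 = 217 - 9 = 208$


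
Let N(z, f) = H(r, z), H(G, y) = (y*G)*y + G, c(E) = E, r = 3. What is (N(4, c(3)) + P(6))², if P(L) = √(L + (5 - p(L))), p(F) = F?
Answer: (51 + √5)² ≈ 2834.1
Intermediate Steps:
H(G, y) = G + G*y² (H(G, y) = (G*y)*y + G = G*y² + G = G + G*y²)
N(z, f) = 3 + 3*z² (N(z, f) = 3*(1 + z²) = 3 + 3*z²)
P(L) = √5 (P(L) = √(L + (5 - L)) = √5)
(N(4, c(3)) + P(6))² = ((3 + 3*4²) + √5)² = ((3 + 3*16) + √5)² = ((3 + 48) + √5)² = (51 + √5)²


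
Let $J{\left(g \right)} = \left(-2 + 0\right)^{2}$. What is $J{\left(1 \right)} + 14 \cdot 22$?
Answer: $312$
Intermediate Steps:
$J{\left(g \right)} = 4$ ($J{\left(g \right)} = \left(-2\right)^{2} = 4$)
$J{\left(1 \right)} + 14 \cdot 22 = 4 + 14 \cdot 22 = 4 + 308 = 312$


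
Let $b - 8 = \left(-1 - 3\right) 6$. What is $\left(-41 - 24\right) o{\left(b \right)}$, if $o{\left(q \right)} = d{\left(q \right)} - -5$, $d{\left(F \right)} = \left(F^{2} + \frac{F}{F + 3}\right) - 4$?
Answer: $-16785$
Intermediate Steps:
$b = -16$ ($b = 8 + \left(-1 - 3\right) 6 = 8 - 24 = -16$)
$d{\left(F \right)} = -4 + F^{2} + \frac{F}{3 + F}$ ($d{\left(F \right)} = \left(F^{2} + \frac{F}{3 + F}\right) - 4 = -4 + F^{2} + \frac{F}{3 + F}$)
$o{\left(q \right)} = 5 + \frac{-12 + q^{3} - 3 q + 3 q^{2}}{3 + q}$ ($o{\left(q \right)} = \frac{-12 + q^{3} - 3 q + 3 q^{2}}{3 + q} - -5 = \frac{-12 + q^{3} - 3 q + 3 q^{2}}{3 + q} + 5 = 5 + \frac{-12 + q^{3} - 3 q + 3 q^{2}}{3 + q}$)
$\left(-41 - 24\right) o{\left(b \right)} = \left(-41 - 24\right) \frac{3 + \left(-16\right)^{3} + 2 \left(-16\right) + 3 \left(-16\right)^{2}}{3 - 16} = - 65 \frac{3 - 4096 - 32 + 3 \cdot 256}{-13} = - 65 \left(- \frac{3 - 4096 - 32 + 768}{13}\right) = - 65 \left(\left(- \frac{1}{13}\right) \left(-3357\right)\right) = \left(-65\right) \frac{3357}{13} = -16785$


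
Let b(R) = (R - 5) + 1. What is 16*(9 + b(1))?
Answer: 96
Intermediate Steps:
b(R) = -4 + R (b(R) = (-5 + R) + 1 = -4 + R)
16*(9 + b(1)) = 16*(9 + (-4 + 1)) = 16*(9 - 3) = 16*6 = 96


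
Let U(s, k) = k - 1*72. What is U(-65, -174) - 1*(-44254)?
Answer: 44008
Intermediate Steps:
U(s, k) = -72 + k (U(s, k) = k - 72 = -72 + k)
U(-65, -174) - 1*(-44254) = (-72 - 174) - 1*(-44254) = -246 + 44254 = 44008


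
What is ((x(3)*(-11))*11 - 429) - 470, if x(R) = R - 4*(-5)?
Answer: -3682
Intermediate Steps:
x(R) = 20 + R (x(R) = R + 20 = 20 + R)
((x(3)*(-11))*11 - 429) - 470 = (((20 + 3)*(-11))*11 - 429) - 470 = ((23*(-11))*11 - 429) - 470 = (-253*11 - 429) - 470 = (-2783 - 429) - 470 = -3212 - 470 = -3682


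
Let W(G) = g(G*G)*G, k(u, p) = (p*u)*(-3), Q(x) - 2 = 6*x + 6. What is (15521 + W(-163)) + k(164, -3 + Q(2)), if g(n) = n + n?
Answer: -8654337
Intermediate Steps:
g(n) = 2*n
Q(x) = 8 + 6*x (Q(x) = 2 + (6*x + 6) = 2 + (6 + 6*x) = 8 + 6*x)
k(u, p) = -3*p*u
W(G) = 2*G³ (W(G) = (2*(G*G))*G = (2*G²)*G = 2*G³)
(15521 + W(-163)) + k(164, -3 + Q(2)) = (15521 + 2*(-163)³) - 3*(-3 + (8 + 6*2))*164 = (15521 + 2*(-4330747)) - 3*(-3 + (8 + 12))*164 = (15521 - 8661494) - 3*(-3 + 20)*164 = -8645973 - 3*17*164 = -8645973 - 8364 = -8654337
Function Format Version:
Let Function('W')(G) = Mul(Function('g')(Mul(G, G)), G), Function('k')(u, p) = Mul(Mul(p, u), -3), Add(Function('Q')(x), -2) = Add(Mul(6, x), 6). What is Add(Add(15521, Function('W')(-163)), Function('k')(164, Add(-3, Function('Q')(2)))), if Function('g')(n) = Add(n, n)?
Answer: -8654337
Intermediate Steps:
Function('g')(n) = Mul(2, n)
Function('Q')(x) = Add(8, Mul(6, x)) (Function('Q')(x) = Add(2, Add(Mul(6, x), 6)) = Add(2, Add(6, Mul(6, x))) = Add(8, Mul(6, x)))
Function('k')(u, p) = Mul(-3, p, u)
Function('W')(G) = Mul(2, Pow(G, 3)) (Function('W')(G) = Mul(Mul(2, Mul(G, G)), G) = Mul(Mul(2, Pow(G, 2)), G) = Mul(2, Pow(G, 3)))
Add(Add(15521, Function('W')(-163)), Function('k')(164, Add(-3, Function('Q')(2)))) = Add(Add(15521, Mul(2, Pow(-163, 3))), Mul(-3, Add(-3, Add(8, Mul(6, 2))), 164)) = Add(Add(15521, Mul(2, -4330747)), Mul(-3, Add(-3, Add(8, 12)), 164)) = Add(Add(15521, -8661494), Mul(-3, Add(-3, 20), 164)) = Add(-8645973, Mul(-3, 17, 164)) = Add(-8645973, -8364) = -8654337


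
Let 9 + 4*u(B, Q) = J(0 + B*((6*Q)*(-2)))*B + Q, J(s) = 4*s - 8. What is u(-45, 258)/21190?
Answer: -25076991/84760 ≈ -295.86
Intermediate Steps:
J(s) = -8 + 4*s
u(B, Q) = -9/4 + Q/4 + B*(-8 - 48*B*Q)/4 (u(B, Q) = -9/4 + ((-8 + 4*(0 + B*((6*Q)*(-2))))*B + Q)/4 = -9/4 + ((-8 + 4*(0 + B*(-12*Q)))*B + Q)/4 = -9/4 + ((-8 + 4*(0 - 12*B*Q))*B + Q)/4 = -9/4 + ((-8 + 4*(-12*B*Q))*B + Q)/4 = -9/4 + ((-8 - 48*B*Q)*B + Q)/4 = -9/4 + (B*(-8 - 48*B*Q) + Q)/4 = -9/4 + (Q + B*(-8 - 48*B*Q))/4 = -9/4 + (Q/4 + B*(-8 - 48*B*Q)/4) = -9/4 + Q/4 + B*(-8 - 48*B*Q)/4)
u(-45, 258)/21190 = (-9/4 - 2*(-45) + (1/4)*258 - 12*258*(-45)**2)/21190 = (-9/4 + 90 + 129/2 - 12*258*2025)*(1/21190) = (-9/4 + 90 + 129/2 - 6269400)*(1/21190) = -25076991/4*1/21190 = -25076991/84760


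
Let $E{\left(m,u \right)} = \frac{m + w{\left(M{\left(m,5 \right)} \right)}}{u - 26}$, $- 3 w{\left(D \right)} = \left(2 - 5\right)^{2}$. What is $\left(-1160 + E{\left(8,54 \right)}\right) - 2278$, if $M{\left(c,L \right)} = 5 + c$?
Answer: $- \frac{96259}{28} \approx -3437.8$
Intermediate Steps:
$w{\left(D \right)} = -3$ ($w{\left(D \right)} = - \frac{\left(2 - 5\right)^{2}}{3} = - \frac{\left(-3\right)^{2}}{3} = \left(- \frac{1}{3}\right) 9 = -3$)
$E{\left(m,u \right)} = \frac{-3 + m}{-26 + u}$ ($E{\left(m,u \right)} = \frac{m - 3}{u - 26} = \frac{-3 + m}{-26 + u}$)
$\left(-1160 + E{\left(8,54 \right)}\right) - 2278 = \left(-1160 + \frac{-3 + 8}{-26 + 54}\right) - 2278 = \left(-1160 + \frac{1}{28} \cdot 5\right) - 2278 = \left(-1160 + \frac{5}{28}\right) - 2278 = - \frac{32475}{28} - 2278 = - \frac{96259}{28}$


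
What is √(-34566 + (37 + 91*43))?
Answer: 2*I*√7654 ≈ 174.97*I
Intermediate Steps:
√(-34566 + (37 + 91*43)) = √(-34566 + (37 + 3913)) = √(-34566 + 3950) = √(-30616) = 2*I*√7654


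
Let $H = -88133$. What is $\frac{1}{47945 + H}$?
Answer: $- \frac{1}{40188} \approx -2.4883 \cdot 10^{-5}$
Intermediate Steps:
$\frac{1}{47945 + H} = \frac{1}{47945 - 88133} = \frac{1}{-40188} = - \frac{1}{40188}$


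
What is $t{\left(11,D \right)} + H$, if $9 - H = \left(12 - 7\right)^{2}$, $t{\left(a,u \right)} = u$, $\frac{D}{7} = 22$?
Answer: $138$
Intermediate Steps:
$D = 154$ ($D = 7 \cdot 22 = 154$)
$H = -16$ ($H = 9 - \left(12 - 7\right)^{2} = 9 - 5^{2} = 9 - 25 = -16$)
$t{\left(11,D \right)} + H = 154 - 16 = 138$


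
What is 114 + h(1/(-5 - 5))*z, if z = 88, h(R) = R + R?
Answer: 482/5 ≈ 96.400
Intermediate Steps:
h(R) = 2*R
114 + h(1/(-5 - 5))*z = 114 + (2/(-5 - 5))*88 = 114 + (2/(-10))*88 = 114 + (2*(-1/10))*88 = 114 - 1/5*88 = 114 - 88/5 = 482/5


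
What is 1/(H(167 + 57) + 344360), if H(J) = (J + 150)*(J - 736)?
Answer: 1/152872 ≈ 6.5414e-6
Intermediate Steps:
H(J) = (-736 + J)*(150 + J) (H(J) = (150 + J)*(-736 + J) = (-736 + J)*(150 + J))
1/(H(167 + 57) + 344360) = 1/((-110400 + (167 + 57)**2 - 586*(167 + 57)) + 344360) = 1/((-110400 + 224**2 - 586*224) + 344360) = 1/((-110400 + 50176 - 131264) + 344360) = 1/(-191488 + 344360) = 1/152872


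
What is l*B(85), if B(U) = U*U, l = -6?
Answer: -43350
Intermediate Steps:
B(U) = U²
l*B(85) = -6*85² = -6*7225 = -43350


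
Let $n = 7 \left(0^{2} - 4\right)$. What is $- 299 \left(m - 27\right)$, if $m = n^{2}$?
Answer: $-226343$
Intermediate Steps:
$n = -28$ ($n = 7 \left(0 - 4\right) = 7 \left(-4\right) = -28$)
$m = 784$ ($m = \left(-28\right)^{2} = 784$)
$- 299 \left(m - 27\right) = - 299 \left(784 - 27\right) = \left(-299\right) 757 = -226343$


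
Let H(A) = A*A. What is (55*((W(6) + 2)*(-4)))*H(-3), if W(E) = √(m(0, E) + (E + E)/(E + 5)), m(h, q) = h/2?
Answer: -3960 - 360*√33 ≈ -6028.0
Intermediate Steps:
H(A) = A²
m(h, q) = h/2 (m(h, q) = h*(½) = h/2)
W(E) = √2*√(E/(5 + E)) (W(E) = √((½)*0 + (E + E)/(E + 5)) = √(0 + (2*E)/(5 + E)) = √(0 + 2*E/(5 + E)) = √(2*E/(5 + E)) = √2*√(E/(5 + E)))
(55*((W(6) + 2)*(-4)))*H(-3) = (55*((√2*√(6/(5 + 6)) + 2)*(-4)))*(-3)² = (55*((√2*√(6/11) + 2)*(-4)))*9 = (55*((√2*(√66/11) + 2)*(-4)))*9 = (55*((2*√33/11 + 2)*(-4)))*9 = (55*((2 + 2*√33/11)*(-4)))*9 = (55*(-8 - 8*√33/11))*9 = (-440 - 40*√33)*9 = -3960 - 360*√33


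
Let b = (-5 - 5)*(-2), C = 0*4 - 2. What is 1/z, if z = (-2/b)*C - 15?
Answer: -5/74 ≈ -0.067568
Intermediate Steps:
C = -2 (C = 0 - 2 = -2)
b = 20 (b = -10*(-2) = 20)
z = -74/5 (z = -2/20*(-2) - 15 = -2*1/20*(-2) - 15 = -⅒*(-2) - 15 = ⅕ - 15 = -74/5 ≈ -14.800)
1/z = 1/(-74/5) = -5/74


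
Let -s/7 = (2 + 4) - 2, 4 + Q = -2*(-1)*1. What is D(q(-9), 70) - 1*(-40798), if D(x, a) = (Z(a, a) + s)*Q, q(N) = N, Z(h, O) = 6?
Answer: 40842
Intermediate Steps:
Q = -2 (Q = -4 - 2*(-1)*1 = -4 + 2*1 = -4 + 2 = -2)
s = -28 (s = -7*((2 + 4) - 2) = -7*(6 - 2) = -7*4 = -28)
D(x, a) = 44 (D(x, a) = (6 - 28)*(-2) = -22*(-2) = 44)
D(q(-9), 70) - 1*(-40798) = 44 - 1*(-40798) = 44 + 40798 = 40842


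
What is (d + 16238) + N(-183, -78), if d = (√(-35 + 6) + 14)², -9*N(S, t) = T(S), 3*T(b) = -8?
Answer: 442943/27 + 28*I*√29 ≈ 16405.0 + 150.78*I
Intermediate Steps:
T(b) = -8/3 (T(b) = (⅓)*(-8) = -8/3)
N(S, t) = 8/27 (N(S, t) = -⅑*(-8/3) = 8/27)
d = (14 + I*√29)² (d = (√(-29) + 14)² = (I*√29 + 14)² = (14 + I*√29)² ≈ 167.0 + 150.78*I)
(d + 16238) + N(-183, -78) = ((14 + I*√29)² + 16238) + 8/27 = (16238 + (14 + I*√29)²) + 8/27 = 438434/27 + (14 + I*√29)²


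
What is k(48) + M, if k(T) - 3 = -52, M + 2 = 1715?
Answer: 1664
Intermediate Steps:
M = 1713 (M = -2 + 1715 = 1713)
k(T) = -49 (k(T) = 3 - 52 = -49)
k(48) + M = -49 + 1713 = 1664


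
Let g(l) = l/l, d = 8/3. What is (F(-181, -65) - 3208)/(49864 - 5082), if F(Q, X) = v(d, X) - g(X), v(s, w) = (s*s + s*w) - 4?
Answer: -30413/403038 ≈ -0.075459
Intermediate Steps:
d = 8/3 (d = 8*(⅓) = 8/3 ≈ 2.6667)
v(s, w) = -4 + s² + s*w (v(s, w) = (s² + s*w) - 4 = -4 + s² + s*w)
g(l) = 1
F(Q, X) = 19/9 + 8*X/3 (F(Q, X) = (-4 + (8/3)² + 8*X/3) - 1*1 = (-4 + 64/9 + 8*X/3) - 1 = (28/9 + 8*X/3) - 1 = 19/9 + 8*X/3)
(F(-181, -65) - 3208)/(49864 - 5082) = ((19/9 + (8/3)*(-65)) - 3208)/(49864 - 5082) = ((19/9 - 520/3) - 3208)/44782 = (-1541/9 - 3208)*(1/44782) = -30413/9*1/44782 = -30413/403038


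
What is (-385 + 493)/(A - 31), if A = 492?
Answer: 108/461 ≈ 0.23427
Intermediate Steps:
(-385 + 493)/(A - 31) = (-385 + 493)/(492 - 31) = 108/461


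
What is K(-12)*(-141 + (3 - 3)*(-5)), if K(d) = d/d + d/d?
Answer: -282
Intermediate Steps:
K(d) = 2 (K(d) = 1 + 1 = 2)
K(-12)*(-141 + (3 - 3)*(-5)) = 2*(-141 + (3 - 3)*(-5)) = 2*(-141 + 0*(-5)) = 2*(-141 + 0) = 2*(-141) = -282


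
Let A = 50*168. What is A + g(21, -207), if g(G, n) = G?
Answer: 8421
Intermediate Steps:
A = 8400
A + g(21, -207) = 8400 + 21 = 8421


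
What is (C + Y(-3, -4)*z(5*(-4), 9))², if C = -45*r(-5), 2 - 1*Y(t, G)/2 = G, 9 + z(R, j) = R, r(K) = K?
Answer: 15129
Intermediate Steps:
z(R, j) = -9 + R
Y(t, G) = 4 - 2*G
C = 225 (C = -45*(-5) = 225)
(C + Y(-3, -4)*z(5*(-4), 9))² = (225 + (4 - 2*(-4))*(-9 + 5*(-4)))² = (225 + (4 + 8)*(-9 - 20))² = (225 + 12*(-29))² = (225 - 348)² = (-123)² = 15129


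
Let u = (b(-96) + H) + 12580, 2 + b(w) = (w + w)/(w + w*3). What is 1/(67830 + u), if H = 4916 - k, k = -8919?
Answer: 2/188487 ≈ 1.0611e-5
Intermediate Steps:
H = 13835 (H = 4916 - 1*(-8919) = 4916 + 8919 = 13835)
b(w) = -3/2 (b(w) = -2 + (w + w)/(w + w*3) = -2 + (2*w)/(w + 3*w) = -2 + (2*w)/((4*w)) = -2 + (2*w)*(1/(4*w)) = -2 + 1/2 = -3/2)
u = 52827/2 (u = (-3/2 + 13835) + 12580 = 27667/2 + 12580 = 52827/2 ≈ 26414.)
1/(67830 + u) = 1/(67830 + 52827/2) = 1/(188487/2) = 2/188487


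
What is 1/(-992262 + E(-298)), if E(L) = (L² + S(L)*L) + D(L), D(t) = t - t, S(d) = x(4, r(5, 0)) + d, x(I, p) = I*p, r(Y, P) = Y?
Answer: -1/820614 ≈ -1.2186e-6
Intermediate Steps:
S(d) = 20 + d (S(d) = 4*5 + d = 20 + d)
D(t) = 0
E(L) = L² + L*(20 + L) (E(L) = (L² + (20 + L)*L) + 0 = (L² + L*(20 + L)) + 0 = L² + L*(20 + L))
1/(-992262 + E(-298)) = 1/(-992262 + 2*(-298)*(10 - 298)) = 1/(-992262 + 2*(-298)*(-288)) = 1/(-992262 + 171648) = 1/(-820614) = -1/820614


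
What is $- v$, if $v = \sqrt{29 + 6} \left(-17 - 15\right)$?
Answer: $32 \sqrt{35} \approx 189.31$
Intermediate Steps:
$v = - 32 \sqrt{35}$ ($v = \sqrt{35} \left(-32\right) = - 32 \sqrt{35} \approx -189.31$)
$- v = - \left(-32\right) \sqrt{35} = 32 \sqrt{35}$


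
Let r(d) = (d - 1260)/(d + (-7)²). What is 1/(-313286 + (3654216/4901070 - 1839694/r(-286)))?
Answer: -631421185/375890210762537 ≈ -1.6798e-6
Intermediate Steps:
r(d) = (-1260 + d)/(49 + d) (r(d) = (-1260 + d)/(d + 49) = (-1260 + d)/(49 + d))
1/(-313286 + (3654216/4901070 - 1839694/r(-286))) = 1/(-313286 + (3654216/4901070 - 1839694*(49 - 286)/(-1260 - 286))) = 1/(-313286 + (3654216*(1/4901070) - 1839694/(-1546/(-237)))) = 1/(-313286 + (609036/816845 - 1839694/((-1/237*(-1546))))) = 1/(-313286 + (609036/816845 - 1839694/1546/237)) = 1/(-313286 + (609036/816845 - 1839694*237/1546)) = 1/(-313286 + (609036/816845 - 218003739/773)) = 1/(-313286 - 178074793398627/631421185) = 1/(-375890210762537/631421185) = -631421185/375890210762537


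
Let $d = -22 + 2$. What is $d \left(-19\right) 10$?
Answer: $3800$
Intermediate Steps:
$d = -20$
$d \left(-19\right) 10 = \left(-20\right) \left(-19\right) 10 = 380 \cdot 10 = 3800$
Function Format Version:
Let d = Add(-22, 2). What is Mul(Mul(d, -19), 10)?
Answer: 3800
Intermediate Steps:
d = -20
Mul(Mul(d, -19), 10) = Mul(Mul(-20, -19), 10) = Mul(380, 10) = 3800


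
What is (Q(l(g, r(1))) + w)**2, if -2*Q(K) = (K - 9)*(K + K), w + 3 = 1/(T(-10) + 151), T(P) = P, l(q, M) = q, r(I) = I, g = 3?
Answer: 4477456/19881 ≈ 225.21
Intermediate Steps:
w = -422/141 (w = -3 + 1/(-10 + 151) = -3 + 1/141 = -422/141 ≈ -2.9929)
Q(K) = -K*(-9 + K) (Q(K) = -(K - 9)*(K + K)/2 = -(-9 + K)*2*K/2 = -K*(-9 + K))
(Q(l(g, r(1))) + w)**2 = (3*(9 - 1*3) - 422/141)**2 = (3*(9 - 3) - 422/141)**2 = (3*6 - 422/141)**2 = (18 - 422/141)**2 = (2116/141)**2 = 4477456/19881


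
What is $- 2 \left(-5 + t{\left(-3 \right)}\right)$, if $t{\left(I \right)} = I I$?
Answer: $-8$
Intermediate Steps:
$t{\left(I \right)} = I^{2}$
$- 2 \left(-5 + t{\left(-3 \right)}\right) = - 2 \left(-5 + \left(-3\right)^{2}\right) = - 2 \left(-5 + 9\right) = \left(-2\right) 4 = -8$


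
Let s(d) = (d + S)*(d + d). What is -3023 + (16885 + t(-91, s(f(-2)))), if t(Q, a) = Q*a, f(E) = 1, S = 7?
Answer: 12406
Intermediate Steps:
s(d) = 2*d*(7 + d) (s(d) = (d + 7)*(d + d) = (7 + d)*(2*d) = 2*d*(7 + d))
-3023 + (16885 + t(-91, s(f(-2)))) = -3023 + (16885 - 182*(7 + 1)) = -3023 + (16885 - 182*8) = -3023 + (16885 - 91*16) = -3023 + (16885 - 1456) = -3023 + 15429 = 12406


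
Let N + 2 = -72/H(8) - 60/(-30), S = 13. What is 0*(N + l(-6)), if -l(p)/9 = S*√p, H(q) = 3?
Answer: 0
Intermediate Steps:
l(p) = -117*√p
N = -24 (N = -2 + (-72/3 - 60/(-30)) = -2 + (-72*⅓ - 60*(-1/30)) = -2 + (-24 + 2) = -2 - 22 = -24)
0*(N + l(-6)) = 0*(-24 - 117*I*√6) = 0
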